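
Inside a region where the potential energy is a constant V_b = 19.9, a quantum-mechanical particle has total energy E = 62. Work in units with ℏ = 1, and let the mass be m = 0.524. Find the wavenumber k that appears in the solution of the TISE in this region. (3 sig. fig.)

k = 6.64

With E > V_b the solution is oscillatory, ψ ∝ e^{±ikx} with k = √(2m(E − V_b))/ℏ.
k = √(2 × 0.524 × 42.1) = 6.642.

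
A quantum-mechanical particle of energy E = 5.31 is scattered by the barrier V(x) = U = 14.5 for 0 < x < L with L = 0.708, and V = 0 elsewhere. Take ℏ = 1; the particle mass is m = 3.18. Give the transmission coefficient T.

E < U: inside the barrier ψ ∝ e^{±κx} with κ = √(2m(U − E))/ℏ = 7.645.
κL = 5.413, sinh(κL) = 112.1.
The exact tunnelling result is T⁻¹ = 1 + U² sinh²(κL) / [4E(U − E)] = 13540, so T = 0.0000738.

T = 0.0000738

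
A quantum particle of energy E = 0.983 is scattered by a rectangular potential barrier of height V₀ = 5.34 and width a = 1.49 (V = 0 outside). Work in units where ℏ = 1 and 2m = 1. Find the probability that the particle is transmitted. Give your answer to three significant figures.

T = 0.00478

Since E < V₀ the interior solution is evanescent with decay constant κ = √(2m(V₀ − E))/ℏ = 2.087.
κa = 3.110, sinh(κa) = 11.19.
Matching ψ, ψ′ at both faces gives T = [1 + V₀² sinh²(κa) / (4E(V₀ − E))]⁻¹ = 1/209.4 = 0.00478.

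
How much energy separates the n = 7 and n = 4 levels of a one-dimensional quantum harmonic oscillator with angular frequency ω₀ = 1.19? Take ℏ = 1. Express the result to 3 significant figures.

ΔE = 3.57

E_n = ℏω₀(n + ½), so ΔE = (7 − 4) ℏω₀ = 3 × 1.19 = 3.570.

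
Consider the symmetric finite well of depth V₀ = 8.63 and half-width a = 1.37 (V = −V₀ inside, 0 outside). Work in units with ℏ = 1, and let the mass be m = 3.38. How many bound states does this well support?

N = 7

The dimensionless depth is z₀ = a√(2mV₀)/ℏ = 1.37 × √(58.34) = 10.46.
The even/odd transcendental equations gain one root per π/2 in z₀, giving N = 1 + ⌊2z₀/π⌋ = 1 + ⌊6.662⌋ = 7.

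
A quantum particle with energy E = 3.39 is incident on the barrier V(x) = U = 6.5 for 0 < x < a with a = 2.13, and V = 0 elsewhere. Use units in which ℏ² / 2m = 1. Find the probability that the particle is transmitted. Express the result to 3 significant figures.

T = 0.00218

Since E < U the interior solution is evanescent with decay constant κ = √(2m(U − E))/ℏ = 1.764.
κa = 3.756, sinh(κa) = 21.38.
Matching ψ, ψ′ at both faces gives T = [1 + U² sinh²(κa) / (4E(U − E))]⁻¹ = 1/459.1 = 0.00218.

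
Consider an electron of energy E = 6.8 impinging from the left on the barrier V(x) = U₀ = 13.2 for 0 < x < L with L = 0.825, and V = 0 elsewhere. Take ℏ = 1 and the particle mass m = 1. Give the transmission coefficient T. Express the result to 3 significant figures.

T = 0.0109

Since E < U₀ the interior solution is evanescent with decay constant κ = √(2m(U₀ − E))/ℏ = 3.578.
κL = 2.952, sinh(κL) = 9.542.
Matching ψ, ψ′ at both faces gives T = [1 + U₀² sinh²(κL) / (4E(U₀ − E))]⁻¹ = 1/92.14 = 0.0109.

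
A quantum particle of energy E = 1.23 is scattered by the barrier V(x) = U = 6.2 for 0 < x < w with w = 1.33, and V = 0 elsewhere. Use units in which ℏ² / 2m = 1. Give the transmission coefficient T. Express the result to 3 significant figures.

E < U: inside the barrier ψ ∝ e^{±κx} with κ = √(2m(U − E))/ℏ = 2.229.
κw = 2.965, sinh(κw) = 9.672.
Matching ψ, ψ′ at both faces gives T = [1 + U² sinh²(κw) / (4E(U − E))]⁻¹ = 1/148.1 = 0.00675.

T = 0.00675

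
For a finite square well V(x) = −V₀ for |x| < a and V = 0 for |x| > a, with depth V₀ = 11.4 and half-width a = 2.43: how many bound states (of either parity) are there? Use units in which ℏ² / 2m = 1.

The dimensionless depth is z₀ = a√(2mV₀)/ℏ = 2.43 × √(11.40) = 8.205.
The even/odd transcendental equations gain one root per π/2 in z₀, giving N = 1 + ⌊2z₀/π⌋ = 1 + ⌊5.223⌋ = 6.

N = 6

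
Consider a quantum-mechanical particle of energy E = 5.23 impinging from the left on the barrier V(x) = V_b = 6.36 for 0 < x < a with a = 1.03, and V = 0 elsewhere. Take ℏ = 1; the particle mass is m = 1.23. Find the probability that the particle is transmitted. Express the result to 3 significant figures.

Since E < V_b the interior solution is evanescent with decay constant κ = √(2m(V_b − E))/ℏ = 1.667.
κa = 1.717, sinh(κa) = 2.695.
Matching ψ, ψ′ at both faces gives T = [1 + V_b² sinh²(κa) / (4E(V_b − E))]⁻¹ = 1/13.43 = 0.0745.

T = 0.0745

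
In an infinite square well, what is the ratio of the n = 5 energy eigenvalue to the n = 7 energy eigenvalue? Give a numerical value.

E_n = n²π²ℏ²/(2mL²) so the ratio is n₂²/n₁² = 25/49 = 0.510204.

0.510204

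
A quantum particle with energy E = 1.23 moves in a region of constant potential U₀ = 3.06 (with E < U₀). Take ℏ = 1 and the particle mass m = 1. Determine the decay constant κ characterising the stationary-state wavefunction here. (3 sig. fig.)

Since E < U₀ the TISE in this region is ψ'' = κ²ψ with κ = √(2m(U₀ − E))/ℏ.
κ = √(2 × 1 × 1.83) = 1.913.

κ = 1.91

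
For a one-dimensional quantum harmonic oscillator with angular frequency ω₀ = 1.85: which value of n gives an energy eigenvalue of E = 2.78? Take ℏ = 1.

Invert E_n = (n + ½)ℏω₀: n = E/ℏω₀ − ½ = 1.003, so n = 1.

n = 1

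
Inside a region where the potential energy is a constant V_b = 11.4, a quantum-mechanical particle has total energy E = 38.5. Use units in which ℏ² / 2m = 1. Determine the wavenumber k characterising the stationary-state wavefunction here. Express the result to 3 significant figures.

k = 5.21

With E > V_b the solution is oscillatory, ψ ∝ e^{±ikx} with k = √(2m(E − V_b))/ℏ.
k = √(2 × 0.5 × 27.1) = 5.206.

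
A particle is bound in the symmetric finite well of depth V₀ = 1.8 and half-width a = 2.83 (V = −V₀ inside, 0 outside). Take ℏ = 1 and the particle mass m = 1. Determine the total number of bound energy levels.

The dimensionless depth is z₀ = a√(2mV₀)/ℏ = 2.83 × √(3.600) = 5.370.
The even/odd transcendental equations gain one root per π/2 in z₀, giving N = 1 + ⌊2z₀/π⌋ = 1 + ⌊3.418⌋ = 4.

N = 4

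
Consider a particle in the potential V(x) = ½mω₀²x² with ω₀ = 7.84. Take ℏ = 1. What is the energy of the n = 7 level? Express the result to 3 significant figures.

Using E_n = (n + ½)ℏω₀: E_7 = 7.5 × 7.84 = 58.80.

E = 58.8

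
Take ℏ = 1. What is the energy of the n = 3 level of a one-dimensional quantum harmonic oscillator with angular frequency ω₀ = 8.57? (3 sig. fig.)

The oscillator eigenvalues are E_n = ℏω₀(n + ½), so E_3 = 8.57 × 3.5 = 30.00.

E = 30.0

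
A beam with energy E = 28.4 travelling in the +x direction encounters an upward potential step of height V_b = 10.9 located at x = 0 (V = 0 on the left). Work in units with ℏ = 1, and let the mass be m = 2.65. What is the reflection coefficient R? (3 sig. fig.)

On each side the TISE gives plane waves with k = √(2m(E − V))/ℏ: k₁ = √(2·2.65·28.4) = 12.27, k₂ = √(2·2.65·17.5) = 9.631.
Continuity of ψ and ψ′ at the step yields the reflection amplitude r = (k₁ − k₂)/(k₁ + k₂) = 0.1205; thus R = |r|² = 0.01451, T = 0.9855.

R = 0.0145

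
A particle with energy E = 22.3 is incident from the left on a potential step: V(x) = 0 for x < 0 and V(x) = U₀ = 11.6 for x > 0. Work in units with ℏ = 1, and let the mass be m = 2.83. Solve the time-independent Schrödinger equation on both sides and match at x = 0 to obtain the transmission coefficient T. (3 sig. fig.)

T = 0.967

The wavenumbers are k₁ = √(2mE)/ℏ = 11.23 on the left and k₂ = √(2m(E − U₀))/ℏ = 7.782 on the right.
Continuity of ψ and ψ′ at the step yields the reflection amplitude r = (k₁ − k₂)/(k₁ + k₂) = 0.1816; thus R = |r|² = 0.03296, T = 0.9670.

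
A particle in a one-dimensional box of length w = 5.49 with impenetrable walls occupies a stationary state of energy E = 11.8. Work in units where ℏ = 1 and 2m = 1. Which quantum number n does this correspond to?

n = 6

From E_n = n²π²ℏ²/(2mw²) invert to n = √(2mw²E)/(πℏ).
n = (5.49/π) × √(2 × 0.5 × 11.8) = 6.003 → n = 6.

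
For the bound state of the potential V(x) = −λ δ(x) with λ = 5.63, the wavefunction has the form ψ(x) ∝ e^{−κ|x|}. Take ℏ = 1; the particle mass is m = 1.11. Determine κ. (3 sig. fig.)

Integrate −(ℏ²/2m)ψ'' − λδ(x)ψ = Eψ from −ε to +ε: the ψ'' term gives ψ'(0⁺) − ψ'(0⁻) and the δ term gives −(2mλ/ℏ²)ψ(0).
With ψ ∝ e^{−κ|x|} this yields −2κ = −2mλ/ℏ², so κ = mλ/ℏ² = 6.249.

κ = 6.25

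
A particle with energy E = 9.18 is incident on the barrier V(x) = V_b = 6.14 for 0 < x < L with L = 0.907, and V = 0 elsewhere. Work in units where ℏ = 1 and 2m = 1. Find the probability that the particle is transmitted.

T = 0.748

E > V_b: inside the barrier k₂ = √(2m(E − V_b))/ℏ = 1.744, k₂L = 1.581.
Matching at both interfaces gives T⁻¹ = 1 + V_b² sin²(k₂L) / [4E(E − V_b)] = 1.338, hence T = 0.748.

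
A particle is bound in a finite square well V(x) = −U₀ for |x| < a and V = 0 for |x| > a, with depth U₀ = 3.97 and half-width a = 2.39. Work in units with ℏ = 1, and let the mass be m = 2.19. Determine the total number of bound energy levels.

Define the well-strength parameter z₀ = (a/ℏ)√(2mU₀) = 2.39 × √(2·2.19·3.97) = 9.966.
The even/odd transcendental equations gain one root per π/2 in z₀, giving N = 1 + ⌊2z₀/π⌋ = 1 + ⌊6.345⌋ = 7.

N = 7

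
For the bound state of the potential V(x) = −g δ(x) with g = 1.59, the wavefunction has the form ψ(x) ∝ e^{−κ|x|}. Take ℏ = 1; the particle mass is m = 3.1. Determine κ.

κ = 4.93

Integrating the TISE across x = 0 gives the cusp condition ψ'(0⁺) − ψ'(0⁻) = −(2mg/ℏ²)ψ(0).
With ψ ∝ e^{−κ|x|} this yields −2κ = −2mg/ℏ², so κ = mg/ℏ² = 4.929.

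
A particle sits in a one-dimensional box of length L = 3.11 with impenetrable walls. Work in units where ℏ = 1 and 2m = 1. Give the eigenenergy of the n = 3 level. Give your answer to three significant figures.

E = 9.18

Requiring ψ(0) = ψ(L) = 0 quantises k = nπ/L, hence E_n = ℏ²k²/2m = n²π²ℏ²/(2mL²).
E_3 = 3² × π² / (2 × 0.5 × 3.11²) = 9.184.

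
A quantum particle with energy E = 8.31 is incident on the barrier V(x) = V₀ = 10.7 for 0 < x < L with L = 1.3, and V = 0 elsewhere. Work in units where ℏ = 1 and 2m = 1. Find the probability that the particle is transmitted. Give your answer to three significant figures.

T = 0.0492

E < V₀: inside the barrier ψ ∝ e^{±κx} with κ = √(2m(V₀ − E))/ℏ = 1.546.
κL = 2.010, sinh(κL) = 3.664.
Matching ψ, ψ′ at both faces gives T = [1 + V₀² sinh²(κL) / (4E(V₀ − E))]⁻¹ = 1/20.34 = 0.0492.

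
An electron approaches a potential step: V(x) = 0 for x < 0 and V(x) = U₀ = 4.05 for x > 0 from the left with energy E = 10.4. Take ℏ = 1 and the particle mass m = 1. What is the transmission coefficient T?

T = 0.985

On each side the TISE gives plane waves with k = √(2m(E − V))/ℏ: k₁ = √(2·1·10.4) = 4.561, k₂ = √(2·1·6.35) = 3.564.
Matching ψ and ψ′ at x = 0 gives r = (k₁ − k₂)/(k₁ + k₂), so R = r² = 0.01506 and T = 1 − R = 0.9849.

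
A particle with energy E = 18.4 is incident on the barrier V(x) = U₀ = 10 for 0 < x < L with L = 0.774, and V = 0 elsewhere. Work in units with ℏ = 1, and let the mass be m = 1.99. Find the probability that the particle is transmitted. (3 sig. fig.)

Above the barrier the interior wavenumber is k₂ = √(2m(E − U₀))/ℏ = 5.782, giving phase k₂L = 4.475.
Matching at both interfaces gives T⁻¹ = 1 + U₀² sin²(k₂L) / [4E(E − U₀)] = 1.153, hence T = 0.867.

T = 0.867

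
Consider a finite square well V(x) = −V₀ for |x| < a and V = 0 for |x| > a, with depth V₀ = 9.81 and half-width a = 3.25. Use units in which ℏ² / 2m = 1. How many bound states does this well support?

N = 7

The dimensionless depth is z₀ = a√(2mV₀)/ℏ = 3.25 × √(9.810) = 10.18.
A new bound state (alternating even/odd) appears each time z₀ passes a multiple of π/2, so N = ⌊2z₀/π⌋ + 1 = ⌊6.480⌋ + 1 = 7.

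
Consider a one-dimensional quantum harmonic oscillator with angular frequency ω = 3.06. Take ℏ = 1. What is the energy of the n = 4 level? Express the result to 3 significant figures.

The oscillator eigenvalues are E_n = ℏω(n + ½), so E_4 = 3.06 × 4.5 = 13.77.

E = 13.8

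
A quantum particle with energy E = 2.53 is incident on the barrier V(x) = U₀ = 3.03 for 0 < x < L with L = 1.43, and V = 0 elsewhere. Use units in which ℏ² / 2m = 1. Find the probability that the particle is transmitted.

T = 0.279

Since E < U₀ the interior solution is evanescent with decay constant κ = √(2m(U₀ − E))/ℏ = 0.7071.
κL = 1.011, sinh(κL) = 1.192.
Matching ψ, ψ′ at both faces gives T = [1 + U₀² sinh²(κL) / (4E(U₀ − E))]⁻¹ = 1/3.580 = 0.279.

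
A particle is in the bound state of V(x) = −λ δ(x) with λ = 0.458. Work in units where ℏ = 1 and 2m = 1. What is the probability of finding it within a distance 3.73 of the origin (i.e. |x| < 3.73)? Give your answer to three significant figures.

The normalised bound state is ψ = √κ e^{−κ|x|} with κ = mλ/ℏ² = 0.2290.
P(|x| < d) = ∫_{−d}^{d} κ e^{−2κ|x|} dx = 1 − e^{−2κd} = 1 − e^{−1.708} = 0.8188.

P = 0.819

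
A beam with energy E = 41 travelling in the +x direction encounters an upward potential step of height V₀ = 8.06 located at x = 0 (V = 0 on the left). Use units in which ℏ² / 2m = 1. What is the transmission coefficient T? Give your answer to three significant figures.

T = 0.997

The wavenumbers are k₁ = √(2mE)/ℏ = 6.403 on the left and k₂ = √(2m(E − V₀))/ℏ = 5.739 on the right.
Continuity of ψ and ψ′ at the step yields the reflection amplitude r = (k₁ − k₂)/(k₁ + k₂) = 0.05467; thus R = |r|² = 0.002988, T = 0.9970.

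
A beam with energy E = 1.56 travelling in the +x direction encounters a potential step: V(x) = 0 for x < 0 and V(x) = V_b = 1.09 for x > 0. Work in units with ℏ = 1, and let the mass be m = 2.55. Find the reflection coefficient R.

On each side the TISE gives plane waves with k = √(2m(E − V))/ℏ: k₁ = √(2·2.55·1.56) = 2.821, k₂ = √(2·2.55·0.47) = 1.548.
Continuity of ψ and ψ′ at the step yields the reflection amplitude r = (k₁ − k₂)/(k₁ + k₂) = 0.2912; thus R = |r|² = 0.08482, T = 0.9152.

R = 0.0848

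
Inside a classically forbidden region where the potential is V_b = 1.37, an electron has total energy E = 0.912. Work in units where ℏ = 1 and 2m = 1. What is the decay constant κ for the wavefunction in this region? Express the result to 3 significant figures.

Since E < V_b the TISE in this region is ψ'' = κ²ψ with κ = √(2m(V_b − E))/ℏ.
κ = √(2 × 0.5 × 0.458) = 0.6768.

κ = 0.677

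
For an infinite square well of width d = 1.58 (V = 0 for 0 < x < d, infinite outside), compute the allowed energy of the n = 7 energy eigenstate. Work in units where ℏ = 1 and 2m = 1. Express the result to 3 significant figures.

E = 194

The infinite-well eigenfunctions ψ_n = √(2/d) sin(nπx/d) vanish at both walls, giving E_n = n²π²ℏ²/(2md²).
E_7 = 7² × π² / (2 × 0.5 × 1.58²) = 193.7.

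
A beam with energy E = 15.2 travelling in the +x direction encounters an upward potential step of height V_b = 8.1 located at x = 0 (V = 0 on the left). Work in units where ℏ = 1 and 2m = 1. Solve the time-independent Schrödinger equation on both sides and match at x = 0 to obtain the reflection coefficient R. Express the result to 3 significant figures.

On each side the TISE gives plane waves with k = √(2m(E − V))/ℏ: k₁ = √(2·½·15.2) = 3.899, k₂ = √(2·½·7.1) = 2.665.
Continuity of ψ and ψ′ at the step yields the reflection amplitude r = (k₁ − k₂)/(k₁ + k₂) = 0.1880; thus R = |r|² = 0.03536, T = 0.9646.

R = 0.0354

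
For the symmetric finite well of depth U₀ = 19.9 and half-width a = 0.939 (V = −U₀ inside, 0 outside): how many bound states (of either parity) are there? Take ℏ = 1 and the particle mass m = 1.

Define the well-strength parameter z₀ = (a/ℏ)√(2mU₀) = 0.939 × √(2·1·19.9) = 5.924.
The even/odd transcendental equations gain one root per π/2 in z₀, giving N = 1 + ⌊2z₀/π⌋ = 1 + ⌊3.771⌋ = 4.

N = 4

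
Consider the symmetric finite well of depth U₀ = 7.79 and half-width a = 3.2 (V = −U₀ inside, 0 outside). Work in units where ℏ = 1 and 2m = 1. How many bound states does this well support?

N = 6

The dimensionless depth is z₀ = a√(2mU₀)/ℏ = 3.2 × √(7.790) = 8.931.
The even/odd transcendental equations gain one root per π/2 in z₀, giving N = 1 + ⌊2z₀/π⌋ = 1 + ⌊5.686⌋ = 6.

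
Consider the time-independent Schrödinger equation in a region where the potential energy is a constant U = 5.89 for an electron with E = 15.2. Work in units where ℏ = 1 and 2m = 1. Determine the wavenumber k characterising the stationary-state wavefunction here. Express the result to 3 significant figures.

With E > U the solution is oscillatory, ψ ∝ e^{±ikx} with k = √(2m(E − U))/ℏ.
k = √(2 × 0.5 × 9.31) = 3.051.

k = 3.05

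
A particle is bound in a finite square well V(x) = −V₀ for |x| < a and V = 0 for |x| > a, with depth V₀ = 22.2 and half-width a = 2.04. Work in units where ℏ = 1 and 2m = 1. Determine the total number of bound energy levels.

N = 7

Define the well-strength parameter z₀ = (a/ℏ)√(2mV₀) = 2.04 × √(2·0.5·22.2) = 9.612.
A new bound state (alternating even/odd) appears each time z₀ passes a multiple of π/2, so N = ⌊2z₀/π⌋ + 1 = ⌊6.119⌋ + 1 = 7.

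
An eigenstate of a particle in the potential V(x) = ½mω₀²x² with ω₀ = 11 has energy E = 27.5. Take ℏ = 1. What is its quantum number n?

n = 2

Invert E_n = (n + ½)ℏω₀: n = E/ℏω₀ − ½ = 2.000, so n = 2.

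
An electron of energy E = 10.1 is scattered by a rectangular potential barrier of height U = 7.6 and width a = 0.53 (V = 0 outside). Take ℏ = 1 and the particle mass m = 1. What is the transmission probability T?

E > U: inside the barrier k₂ = √(2m(E − U))/ℏ = 2.236, k₂a = 1.185.
T = [1 + U² sin²(k₂a) / (4E(E − U))]⁻¹ = 1/1.491 = 0.671.

T = 0.671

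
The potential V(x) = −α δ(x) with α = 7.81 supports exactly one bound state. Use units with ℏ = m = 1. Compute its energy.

For x ≠ 0 the bound state is ψ ∝ e^{−κ|x|}; integrating the TISE across the delta gives the cusp condition 2κ = 2mα/ℏ², so κ = 7.810.
Then E = −ℏ²κ²/(2m) = −mα²/(2ℏ²) = -30.50.

E = -30.5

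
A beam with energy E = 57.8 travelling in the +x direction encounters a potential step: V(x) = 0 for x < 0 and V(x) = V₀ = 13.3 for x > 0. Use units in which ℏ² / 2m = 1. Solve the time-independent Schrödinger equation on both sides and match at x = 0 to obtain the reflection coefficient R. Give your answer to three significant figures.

R = 0.00426

The wavenumbers are k₁ = √(2mE)/ℏ = 7.603 on the left and k₂ = √(2m(E − V₀))/ℏ = 6.671 on the right.
Continuity of ψ and ψ′ at the step yields the reflection amplitude r = (k₁ − k₂)/(k₁ + k₂) = 0.06528; thus R = |r|² = 0.004262, T = 0.9957.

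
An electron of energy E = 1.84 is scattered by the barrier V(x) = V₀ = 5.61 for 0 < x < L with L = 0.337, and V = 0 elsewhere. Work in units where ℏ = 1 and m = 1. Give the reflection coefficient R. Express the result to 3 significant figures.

E < V₀: inside the barrier ψ ∝ e^{±κx} with κ = √(2m(V₀ − E))/ℏ = 2.746.
κL = 0.9254, sinh(κL) = 1.063.
The exact tunnelling result is T⁻¹ = 1 + V₀² sinh²(κL) / [4E(V₀ − E)] = 2.282, so T = 0.438.
R = 1 − T = 0.562.

R = 0.562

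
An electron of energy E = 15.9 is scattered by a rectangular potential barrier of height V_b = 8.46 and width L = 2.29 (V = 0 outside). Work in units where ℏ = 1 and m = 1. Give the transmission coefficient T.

T = 0.955

Above the barrier the interior wavenumber is k₂ = √(2m(E − V_b))/ℏ = 3.857, giving phase k₂L = 8.834.
T = [1 + V_b² sin²(k₂L) / (4E(E − V_b))]⁻¹ = 1/1.047 = 0.955.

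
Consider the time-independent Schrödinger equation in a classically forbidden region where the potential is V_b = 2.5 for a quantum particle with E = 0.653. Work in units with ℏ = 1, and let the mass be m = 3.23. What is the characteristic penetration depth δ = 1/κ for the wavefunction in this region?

Since E < V_b the TISE in this region is ψ'' = κ²ψ with κ = √(2m(V_b − E))/ℏ.
κ = √(2 × 3.23 × 1.847) = 3.454. The penetration depth is δ = 1/κ = 0.290.

δ = 0.290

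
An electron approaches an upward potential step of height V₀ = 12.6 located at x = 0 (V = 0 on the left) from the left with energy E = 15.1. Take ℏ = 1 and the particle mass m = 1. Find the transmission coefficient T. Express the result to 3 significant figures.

T = 0.822

The wavenumbers are k₁ = √(2mE)/ℏ = 5.495 on the left and k₂ = √(2m(E − V₀))/ℏ = 2.236 on the right.
Continuity of ψ and ψ′ at the step yields the reflection amplitude r = (k₁ − k₂)/(k₁ + k₂) = 0.4216; thus R = |r|² = 0.1777, T = 0.8223.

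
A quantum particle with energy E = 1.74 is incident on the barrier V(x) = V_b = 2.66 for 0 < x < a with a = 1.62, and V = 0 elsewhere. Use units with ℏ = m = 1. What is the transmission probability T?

Since E < V_b the interior solution is evanescent with decay constant κ = √(2m(V_b − E))/ℏ = 1.356.
κa = 2.197, sinh(κa) = 4.446.
Matching ψ, ψ′ at both faces gives T = [1 + V_b² sinh²(κa) / (4E(V_b − E))]⁻¹ = 1/22.84 = 0.0438.

T = 0.0438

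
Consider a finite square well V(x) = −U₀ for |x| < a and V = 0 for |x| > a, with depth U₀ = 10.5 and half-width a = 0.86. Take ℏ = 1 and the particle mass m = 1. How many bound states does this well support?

The dimensionless depth is z₀ = a√(2mU₀)/ℏ = 0.86 × √(21.00) = 3.941.
A new bound state (alternating even/odd) appears each time z₀ passes a multiple of π/2, so N = ⌊2z₀/π⌋ + 1 = ⌊2.509⌋ + 1 = 3.

N = 3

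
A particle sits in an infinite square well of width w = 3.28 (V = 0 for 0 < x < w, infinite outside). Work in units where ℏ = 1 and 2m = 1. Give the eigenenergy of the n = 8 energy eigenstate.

The infinite-well eigenfunctions ψ_n = √(2/w) sin(nπx/w) vanish at both walls, giving E_n = n²π²ℏ²/(2mw²).
E_8 = 8² × π² / (2 × 0.5 × 3.28²) = 58.71.

E = 58.7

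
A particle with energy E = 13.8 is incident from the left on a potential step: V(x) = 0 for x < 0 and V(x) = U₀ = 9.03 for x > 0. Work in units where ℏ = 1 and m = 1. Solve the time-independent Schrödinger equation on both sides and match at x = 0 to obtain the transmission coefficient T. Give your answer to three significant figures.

The wavenumbers are k₁ = √(2mE)/ℏ = 5.254 on the left and k₂ = √(2m(E − U₀))/ℏ = 3.089 on the right.
Continuity of ψ and ψ′ at the step yields the reflection amplitude r = (k₁ − k₂)/(k₁ + k₂) = 0.2595; thus R = |r|² = 0.06734, T = 0.9327.

T = 0.933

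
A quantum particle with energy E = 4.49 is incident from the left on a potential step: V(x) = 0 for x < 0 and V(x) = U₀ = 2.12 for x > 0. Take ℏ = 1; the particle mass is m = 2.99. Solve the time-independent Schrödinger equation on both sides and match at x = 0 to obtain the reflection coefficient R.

On each side the TISE gives plane waves with k = √(2m(E − V))/ℏ: k₁ = √(2·2.99·4.49) = 5.182, k₂ = √(2·2.99·2.37) = 3.765.
Matching ψ and ψ′ at x = 0 gives r = (k₁ − k₂)/(k₁ + k₂), so R = r² = 0.02509 and T = 1 − R = 0.9749.

R = 0.0251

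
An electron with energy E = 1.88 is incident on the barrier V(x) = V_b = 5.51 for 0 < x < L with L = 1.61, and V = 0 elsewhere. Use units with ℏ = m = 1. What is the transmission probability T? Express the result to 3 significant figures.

T = 0.000613

E < V_b: inside the barrier ψ ∝ e^{±κx} with κ = √(2m(V_b − E))/ℏ = 2.694.
κL = 4.338, sinh(κL) = 38.27.
Matching ψ, ψ′ at both faces gives T = [1 + V_b² sinh²(κL) / (4E(V_b − E))]⁻¹ = 1/1630 = 0.000613.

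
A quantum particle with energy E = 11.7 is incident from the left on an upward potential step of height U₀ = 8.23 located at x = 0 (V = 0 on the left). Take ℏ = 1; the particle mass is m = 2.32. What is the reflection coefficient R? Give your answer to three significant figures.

R = 0.0869

The wavenumbers are k₁ = √(2mE)/ℏ = 7.368 on the left and k₂ = √(2m(E − U₀))/ℏ = 4.013 on the right.
Continuity of ψ and ψ′ at the step yields the reflection amplitude r = (k₁ − k₂)/(k₁ + k₂) = 0.2948; thus R = |r|² = 0.08693, T = 0.9131.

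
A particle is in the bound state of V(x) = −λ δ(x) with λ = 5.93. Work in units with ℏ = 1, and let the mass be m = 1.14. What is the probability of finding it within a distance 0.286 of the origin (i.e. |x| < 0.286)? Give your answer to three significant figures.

The normalised bound state is ψ = √κ e^{−κ|x|} with κ = mλ/ℏ² = 6.760.
P(|x| < d) = ∫_{−d}^{d} κ e^{−2κ|x|} dx = 1 − e^{−2κd} = 1 − e^{−3.867} = 0.9791.

P = 0.979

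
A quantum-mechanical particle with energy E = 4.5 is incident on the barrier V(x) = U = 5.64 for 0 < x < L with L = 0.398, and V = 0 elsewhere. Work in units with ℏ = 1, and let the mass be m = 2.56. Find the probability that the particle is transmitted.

T = 0.341

E < U: inside the barrier ψ ∝ e^{±κx} with κ = √(2m(U − E))/ℏ = 2.416.
κL = 0.9615, sinh(κL) = 1.117.
The exact tunnelling result is T⁻¹ = 1 + U² sinh²(κL) / [4E(U − E)] = 2.933, so T = 0.341.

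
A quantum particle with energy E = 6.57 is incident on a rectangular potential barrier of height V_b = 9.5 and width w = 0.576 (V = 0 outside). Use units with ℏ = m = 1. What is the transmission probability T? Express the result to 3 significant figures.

E < V_b: inside the barrier ψ ∝ e^{±κx} with κ = √(2m(V_b − E))/ℏ = 2.421.
κw = 1.394, sinh(κw) = 1.892.
The exact tunnelling result is T⁻¹ = 1 + V_b² sinh²(κw) / [4E(V_b − E)] = 5.196, so T = 0.192.

T = 0.192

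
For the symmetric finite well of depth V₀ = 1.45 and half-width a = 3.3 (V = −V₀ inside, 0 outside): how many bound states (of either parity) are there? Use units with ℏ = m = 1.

Define the well-strength parameter z₀ = (a/ℏ)√(2mV₀) = 3.3 × √(2·1·1.45) = 5.620.
The even/odd transcendental equations gain one root per π/2 in z₀, giving N = 1 + ⌊2z₀/π⌋ = 1 + ⌊3.578⌋ = 4.

N = 4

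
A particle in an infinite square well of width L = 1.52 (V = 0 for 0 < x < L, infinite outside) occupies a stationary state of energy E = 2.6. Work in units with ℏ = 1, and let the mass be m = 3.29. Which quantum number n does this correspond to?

From E_n = n²π²ℏ²/(2mL²) invert to n = √(2mL²E)/(πℏ).
n = (1.52/π) × √(2 × 3.29 × 2.6) = 2.001 → n = 2.

n = 2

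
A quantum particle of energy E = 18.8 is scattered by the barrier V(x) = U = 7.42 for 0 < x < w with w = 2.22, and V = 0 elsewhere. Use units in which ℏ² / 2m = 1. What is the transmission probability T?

Above the barrier the interior wavenumber is k₂ = √(2m(E − U))/ℏ = 3.373, giving phase k₂w = 7.489.
Matching at both interfaces gives T⁻¹ = 1 + U² sin²(k₂w) / [4E(E − U)] = 1.056, hence T = 0.947.

T = 0.947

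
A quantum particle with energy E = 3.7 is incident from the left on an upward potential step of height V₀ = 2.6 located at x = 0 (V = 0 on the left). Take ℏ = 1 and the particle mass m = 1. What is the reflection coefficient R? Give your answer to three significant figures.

R = 0.0866

The wavenumbers are k₁ = √(2mE)/ℏ = 2.720 on the left and k₂ = √(2m(E − V₀))/ℏ = 1.483 on the right.
Continuity of ψ and ψ′ at the step yields the reflection amplitude r = (k₁ − k₂)/(k₁ + k₂) = 0.2943; thus R = |r|² = 0.08661, T = 0.9134.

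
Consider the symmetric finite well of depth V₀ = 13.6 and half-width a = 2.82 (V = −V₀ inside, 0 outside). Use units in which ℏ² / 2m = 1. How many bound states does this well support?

N = 7

Define the well-strength parameter z₀ = (a/ℏ)√(2mV₀) = 2.82 × √(2·0.5·13.6) = 10.40.
The even/odd transcendental equations gain one root per π/2 in z₀, giving N = 1 + ⌊2z₀/π⌋ = 1 + ⌊6.621⌋ = 7.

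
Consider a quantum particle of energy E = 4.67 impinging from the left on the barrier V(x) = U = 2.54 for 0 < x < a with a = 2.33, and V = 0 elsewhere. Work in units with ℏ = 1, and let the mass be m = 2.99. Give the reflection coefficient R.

Above the barrier the interior wavenumber is k₂ = √(2m(E − U))/ℏ = 3.569, giving phase k₂a = 8.316.
T = [1 + U² sin²(k₂a) / (4E(E − U))]⁻¹ = 1/1.130 = 0.885.
R = 1 − T = 0.115.

R = 0.115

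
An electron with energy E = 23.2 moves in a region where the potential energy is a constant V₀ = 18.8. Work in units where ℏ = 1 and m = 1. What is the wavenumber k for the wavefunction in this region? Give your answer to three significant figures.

k = 2.97

With E > V₀ the solution is oscillatory, ψ ∝ e^{±ikx} with k = √(2m(E − V₀))/ℏ.
k = √(2 × 1 × 4.4) = 2.966.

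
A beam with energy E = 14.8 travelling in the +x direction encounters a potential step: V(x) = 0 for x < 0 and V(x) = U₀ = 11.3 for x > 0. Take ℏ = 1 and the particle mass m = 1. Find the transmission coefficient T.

T = 0.881

The wavenumbers are k₁ = √(2mE)/ℏ = 5.441 on the left and k₂ = √(2m(E − U₀))/ℏ = 2.646 on the right.
Matching ψ and ψ′ at x = 0 gives r = (k₁ − k₂)/(k₁ + k₂), so R = r² = 0.1195 and T = 1 − R = 0.8805.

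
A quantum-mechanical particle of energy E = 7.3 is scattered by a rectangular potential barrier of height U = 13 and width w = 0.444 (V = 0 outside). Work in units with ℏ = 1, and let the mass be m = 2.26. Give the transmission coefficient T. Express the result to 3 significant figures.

E < U: inside the barrier ψ ∝ e^{±κx} with κ = √(2m(U − E))/ℏ = 5.076.
κw = 2.254, sinh(κw) = 4.709.
The exact tunnelling result is T⁻¹ = 1 + U² sinh²(κw) / [4E(U − E)] = 23.51, so T = 0.0425.

T = 0.0425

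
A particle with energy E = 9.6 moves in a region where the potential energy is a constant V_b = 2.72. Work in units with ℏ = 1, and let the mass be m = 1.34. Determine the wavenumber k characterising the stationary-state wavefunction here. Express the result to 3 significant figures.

k = 4.29

With E > V_b the solution is oscillatory, ψ ∝ e^{±ikx} with k = √(2m(E − V_b))/ℏ.
k = √(2 × 1.34 × 6.88) = 4.294.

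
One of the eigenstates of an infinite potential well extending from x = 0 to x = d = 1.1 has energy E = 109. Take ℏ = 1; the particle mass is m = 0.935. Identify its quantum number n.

From E_n = n²π²ℏ²/(2md²) invert to n = √(2md²E)/(πℏ).
n = (1.1/π) × √(2 × 0.935 × 109) = 4.999 → n = 5.

n = 5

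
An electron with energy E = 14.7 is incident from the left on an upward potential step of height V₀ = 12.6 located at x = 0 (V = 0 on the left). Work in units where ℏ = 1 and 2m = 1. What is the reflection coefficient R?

R = 0.204

On each side the TISE gives plane waves with k = √(2m(E − V))/ℏ: k₁ = √(2·½·14.7) = 3.834, k₂ = √(2·½·2.1) = 1.449.
Matching ψ and ψ′ at x = 0 gives r = (k₁ − k₂)/(k₁ + k₂), so R = r² = 0.2038 and T = 1 − R = 0.7962.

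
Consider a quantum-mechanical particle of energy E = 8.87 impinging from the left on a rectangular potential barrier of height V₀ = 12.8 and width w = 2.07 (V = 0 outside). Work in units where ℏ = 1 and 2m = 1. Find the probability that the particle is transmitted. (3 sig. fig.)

Since E < V₀ the interior solution is evanescent with decay constant κ = √(2m(V₀ − E))/ℏ = 1.982.
κw = 4.104, sinh(κw) = 30.27.
The exact tunnelling result is T⁻¹ = 1 + V₀² sinh²(κw) / [4E(V₀ − E)] = 1078, so T = 0.000928.

T = 0.000928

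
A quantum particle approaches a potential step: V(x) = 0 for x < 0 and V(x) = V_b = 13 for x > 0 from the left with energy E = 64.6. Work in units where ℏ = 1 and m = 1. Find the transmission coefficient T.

T = 0.997

The wavenumbers are k₁ = √(2mE)/ℏ = 11.37 on the left and k₂ = √(2m(E − V_b))/ℏ = 10.16 on the right.
Continuity of ψ and ψ′ at the step yields the reflection amplitude r = (k₁ − k₂)/(k₁ + k₂) = 0.05611; thus R = |r|² = 0.003149, T = 0.9969.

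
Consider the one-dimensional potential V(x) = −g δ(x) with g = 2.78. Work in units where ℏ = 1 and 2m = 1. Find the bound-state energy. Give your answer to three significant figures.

The bound state is ψ(x) = √κ e^{−κ|x|}. The derivative jump ψ'(0⁺) − ψ'(0⁻) = −(2mg/ℏ²)ψ(0) fixes κ = mg/ℏ² = 1.390.
Then E = −ℏ²κ²/(2m) = −mg²/(2ℏ²) = -1.932.

E = -1.93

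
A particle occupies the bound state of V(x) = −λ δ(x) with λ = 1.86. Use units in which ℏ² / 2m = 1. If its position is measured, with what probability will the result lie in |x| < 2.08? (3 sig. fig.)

P = 0.979

The normalised bound state is ψ = √κ e^{−κ|x|} with κ = mλ/ℏ² = 0.9300.
P(|x| < d) = ∫_{−d}^{d} κ e^{−2κ|x|} dx = 1 − e^{−2κd} = 1 − e^{−3.869} = 0.9791.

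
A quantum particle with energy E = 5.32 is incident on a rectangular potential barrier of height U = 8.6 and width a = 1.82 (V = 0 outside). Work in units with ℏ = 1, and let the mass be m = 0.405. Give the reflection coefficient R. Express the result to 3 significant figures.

E < U: inside the barrier ψ ∝ e^{±κx} with κ = √(2m(U − E))/ℏ = 1.630.
κa = 2.967, sinh(κa) = 9.687.
Matching ψ, ψ′ at both faces gives T = [1 + U² sinh²(κa) / (4E(U − E))]⁻¹ = 1/100.4 = 0.00996.
R = 1 − T = 0.990.

R = 0.990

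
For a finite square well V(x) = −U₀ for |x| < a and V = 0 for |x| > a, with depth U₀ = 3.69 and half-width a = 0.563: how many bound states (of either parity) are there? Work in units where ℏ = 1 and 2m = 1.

N = 1

Define the well-strength parameter z₀ = (a/ℏ)√(2mU₀) = 0.563 × √(2·0.5·3.69) = 1.081.
The even/odd transcendental equations gain one root per π/2 in z₀, giving N = 1 + ⌊2z₀/π⌋ = 1 + ⌊0.6885⌋ = 1.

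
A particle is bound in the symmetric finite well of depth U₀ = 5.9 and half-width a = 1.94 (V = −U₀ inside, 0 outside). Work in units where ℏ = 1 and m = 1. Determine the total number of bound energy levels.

N = 5

The dimensionless depth is z₀ = a√(2mU₀)/ℏ = 1.94 × √(11.80) = 6.664.
A new bound state (alternating even/odd) appears each time z₀ passes a multiple of π/2, so N = ⌊2z₀/π⌋ + 1 = ⌊4.243⌋ + 1 = 5.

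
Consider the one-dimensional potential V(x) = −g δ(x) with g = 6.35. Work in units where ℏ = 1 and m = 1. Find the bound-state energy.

E = -20.2

For x ≠ 0 the bound state is ψ ∝ e^{−κ|x|}; integrating the TISE across the delta gives the cusp condition 2κ = 2mg/ℏ², so κ = 6.350.
Then E = −ℏ²κ²/(2m) = −mg²/(2ℏ²) = -20.16.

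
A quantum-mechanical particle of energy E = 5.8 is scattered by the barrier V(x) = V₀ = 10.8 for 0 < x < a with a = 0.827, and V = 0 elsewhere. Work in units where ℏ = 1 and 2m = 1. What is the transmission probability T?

E < V₀: inside the barrier ψ ∝ e^{±κx} with κ = √(2m(V₀ − E))/ℏ = 2.236.
κa = 1.849, sinh(κa) = 3.099.
Matching ψ, ψ′ at both faces gives T = [1 + V₀² sinh²(κa) / (4E(V₀ − E))]⁻¹ = 1/10.66 = 0.0938.

T = 0.0938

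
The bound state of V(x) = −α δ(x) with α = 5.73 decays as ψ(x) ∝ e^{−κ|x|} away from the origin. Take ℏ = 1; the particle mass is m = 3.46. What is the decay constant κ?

κ = 19.8

Integrate −(ℏ²/2m)ψ'' − αδ(x)ψ = Eψ from −ε to +ε: the ψ'' term gives ψ'(0⁺) − ψ'(0⁻) and the δ term gives −(2mα/ℏ²)ψ(0).
With ψ ∝ e^{−κ|x|} this yields −2κ = −2mα/ℏ², so κ = mα/ℏ² = 19.83.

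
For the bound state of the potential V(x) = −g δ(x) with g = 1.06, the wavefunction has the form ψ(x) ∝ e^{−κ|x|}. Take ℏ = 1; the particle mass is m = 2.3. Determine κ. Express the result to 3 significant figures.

κ = 2.44

Integrating the TISE across x = 0 gives the cusp condition ψ'(0⁺) − ψ'(0⁻) = −(2mg/ℏ²)ψ(0).
With ψ ∝ e^{−κ|x|} this yields −2κ = −2mg/ℏ², so κ = mg/ℏ² = 2.438.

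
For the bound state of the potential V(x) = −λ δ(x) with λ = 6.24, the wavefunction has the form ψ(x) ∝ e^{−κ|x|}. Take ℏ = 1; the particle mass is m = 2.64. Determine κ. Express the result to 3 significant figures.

Integrating the TISE across x = 0 gives the cusp condition ψ'(0⁺) − ψ'(0⁻) = −(2mλ/ℏ²)ψ(0).
With ψ ∝ e^{−κ|x|} this yields −2κ = −2mλ/ℏ², so κ = mλ/ℏ² = 16.47.

κ = 16.5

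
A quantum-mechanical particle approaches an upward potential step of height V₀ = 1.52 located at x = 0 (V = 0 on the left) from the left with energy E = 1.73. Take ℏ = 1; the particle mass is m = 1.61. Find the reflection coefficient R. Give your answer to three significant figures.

The wavenumbers are k₁ = √(2mE)/ℏ = 2.360 on the left and k₂ = √(2m(E − V₀))/ℏ = 0.8223 on the right.
Continuity of ψ and ψ′ at the step yields the reflection amplitude r = (k₁ − k₂)/(k₁ + k₂) = 0.4832; thus R = |r|² = 0.2335, T = 0.7665.

R = 0.234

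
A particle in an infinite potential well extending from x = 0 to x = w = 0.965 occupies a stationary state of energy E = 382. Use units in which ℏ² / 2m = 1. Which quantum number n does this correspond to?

From E_n = n²π²ℏ²/(2mw²) invert to n = √(2mw²E)/(πℏ).
n = (0.965/π) × √(2 × 0.5 × 382) = 6.004 → n = 6.

n = 6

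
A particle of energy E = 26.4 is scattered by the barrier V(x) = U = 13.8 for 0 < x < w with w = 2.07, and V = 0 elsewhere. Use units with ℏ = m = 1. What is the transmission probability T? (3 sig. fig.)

E > U: inside the barrier k₂ = √(2m(E − U))/ℏ = 5.020, k₂w = 10.39.
Matching at both interfaces gives T⁻¹ = 1 + U² sin²(k₂w) / [4E(E − U)] = 1.097, hence T = 0.912.

T = 0.912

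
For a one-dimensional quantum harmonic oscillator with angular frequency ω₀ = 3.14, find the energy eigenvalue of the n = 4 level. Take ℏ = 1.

The oscillator eigenvalues are E_n = ℏω₀(n + ½), so E_4 = 3.14 × 4.5 = 14.13.

E = 14.1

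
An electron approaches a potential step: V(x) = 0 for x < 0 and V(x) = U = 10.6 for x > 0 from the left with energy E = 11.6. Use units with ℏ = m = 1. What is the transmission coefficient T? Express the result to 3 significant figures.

On each side the TISE gives plane waves with k = √(2m(E − V))/ℏ: k₁ = √(2·1·11.6) = 4.817, k₂ = √(2·1·1) = 1.414.
Continuity of ψ and ψ′ at the step yields the reflection amplitude r = (k₁ − k₂)/(k₁ + k₂) = 0.5461; thus R = |r|² = 0.2982, T = 0.7018.

T = 0.702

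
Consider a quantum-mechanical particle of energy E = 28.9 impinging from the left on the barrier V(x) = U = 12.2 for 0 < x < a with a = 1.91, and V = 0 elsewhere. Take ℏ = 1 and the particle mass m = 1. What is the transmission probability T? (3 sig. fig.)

T = 0.929

E > U: inside the barrier k₂ = √(2m(E − U))/ℏ = 5.779, k₂a = 11.04.
T = [1 + U² sin²(k₂a) / (4E(E − U))]⁻¹ = 1/1.077 = 0.929.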